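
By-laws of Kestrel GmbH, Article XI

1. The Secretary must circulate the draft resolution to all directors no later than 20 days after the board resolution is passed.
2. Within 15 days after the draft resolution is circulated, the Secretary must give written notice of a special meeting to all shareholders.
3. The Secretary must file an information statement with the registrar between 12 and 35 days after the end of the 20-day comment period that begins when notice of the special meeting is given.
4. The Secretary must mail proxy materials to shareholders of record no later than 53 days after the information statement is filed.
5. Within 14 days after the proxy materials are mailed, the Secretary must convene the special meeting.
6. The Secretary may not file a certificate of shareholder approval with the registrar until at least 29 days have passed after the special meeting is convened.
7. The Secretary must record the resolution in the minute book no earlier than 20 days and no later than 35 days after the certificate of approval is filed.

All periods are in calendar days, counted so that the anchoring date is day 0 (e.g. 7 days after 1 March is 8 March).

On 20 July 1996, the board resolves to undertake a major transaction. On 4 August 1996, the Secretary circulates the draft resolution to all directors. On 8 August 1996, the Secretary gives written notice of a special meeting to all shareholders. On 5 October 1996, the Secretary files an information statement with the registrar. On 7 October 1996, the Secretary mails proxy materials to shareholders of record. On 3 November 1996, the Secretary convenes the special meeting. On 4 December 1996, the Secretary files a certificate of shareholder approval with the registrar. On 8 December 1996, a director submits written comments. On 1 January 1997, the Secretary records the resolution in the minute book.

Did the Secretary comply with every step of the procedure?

(1) due by 20 July 1996 + 20 days = 9 August 1996; completed 4 August 1996, before the deadline.
(2) due by 4 August 1996 + 15 days = 19 August 1996; done 8 August 1996 — timely.
(3) the permitted window runs from 28 August 1996 + 12 = 9 September 1996 to 28 August 1996 + 35 = 2 October 1996; 5 October 1996 is 3 days past the end of the window.

No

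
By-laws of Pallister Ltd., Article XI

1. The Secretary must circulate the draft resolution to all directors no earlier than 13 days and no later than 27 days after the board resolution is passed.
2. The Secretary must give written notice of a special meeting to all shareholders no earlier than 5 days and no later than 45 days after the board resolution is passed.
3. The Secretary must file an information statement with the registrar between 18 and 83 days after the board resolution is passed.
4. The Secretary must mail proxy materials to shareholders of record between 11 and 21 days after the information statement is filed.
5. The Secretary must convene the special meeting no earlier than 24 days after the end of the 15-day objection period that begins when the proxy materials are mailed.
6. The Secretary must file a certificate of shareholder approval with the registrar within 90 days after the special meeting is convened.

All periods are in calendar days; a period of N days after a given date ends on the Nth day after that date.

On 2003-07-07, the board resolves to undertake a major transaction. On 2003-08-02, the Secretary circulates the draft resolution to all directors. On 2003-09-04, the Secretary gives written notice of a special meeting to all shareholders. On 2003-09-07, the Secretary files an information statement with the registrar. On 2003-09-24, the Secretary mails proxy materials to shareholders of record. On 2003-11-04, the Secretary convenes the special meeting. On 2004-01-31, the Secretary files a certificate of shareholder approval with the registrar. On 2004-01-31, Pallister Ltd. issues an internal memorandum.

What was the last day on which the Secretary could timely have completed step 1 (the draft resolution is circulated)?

2003-08-03

Step 1 runs from 2003-07-07, when the board resolution is passed. The window is 13–27 days after 2003-07-07; it closes on 2003-08-03.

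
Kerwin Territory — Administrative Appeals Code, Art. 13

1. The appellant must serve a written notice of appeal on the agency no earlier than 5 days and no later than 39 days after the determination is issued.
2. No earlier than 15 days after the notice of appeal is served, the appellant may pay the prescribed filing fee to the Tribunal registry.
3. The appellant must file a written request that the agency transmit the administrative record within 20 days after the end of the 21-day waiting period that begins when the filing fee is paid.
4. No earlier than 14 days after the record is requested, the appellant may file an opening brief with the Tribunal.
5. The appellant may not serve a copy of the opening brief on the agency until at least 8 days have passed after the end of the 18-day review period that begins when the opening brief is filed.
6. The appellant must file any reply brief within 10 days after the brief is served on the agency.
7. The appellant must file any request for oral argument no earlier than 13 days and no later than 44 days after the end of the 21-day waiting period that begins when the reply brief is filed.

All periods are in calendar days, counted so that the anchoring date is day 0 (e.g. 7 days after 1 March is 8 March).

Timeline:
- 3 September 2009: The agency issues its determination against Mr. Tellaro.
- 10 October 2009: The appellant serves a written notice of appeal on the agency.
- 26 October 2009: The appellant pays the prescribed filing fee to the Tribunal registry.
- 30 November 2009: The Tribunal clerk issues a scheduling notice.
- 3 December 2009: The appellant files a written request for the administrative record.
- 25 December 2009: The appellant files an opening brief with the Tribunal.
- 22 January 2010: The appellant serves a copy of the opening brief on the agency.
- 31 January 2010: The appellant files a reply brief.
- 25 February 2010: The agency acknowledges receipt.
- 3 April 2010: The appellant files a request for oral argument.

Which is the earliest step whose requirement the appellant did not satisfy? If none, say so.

(1) the permitted window runs from 3 September 2009 + 5 = 8 September 2009 to 3 September 2009 + 39 = 12 October 2009; done 10 October 2009 — within the window.
(2) permitted from 10 October 2009 + 15 days = 25 October 2009 onward; 26 October 2009 is on or after that date.
(3) due by 16 November 2009 + 20 days = 6 December 2009; done 3 December 2009 — timely.
(4) permitted from 3 December 2009 + 14 days = 17 December 2009 onward; done 25 December 2009, after the minimum wait.
(5) permitted from 12 January 2010 + 8 days = 20 January 2010 onward; done 22 January 2010, after the minimum wait.
(6) due by 22 January 2010 + 10 days = 1 February 2010; done 31 January 2010 — timely.
(7) the permitted window runs from 21 February 2010 + 13 = 6 March 2010 to 21 February 2010 + 44 = 6 April 2010; done 3 April 2010 — within the window.

None — every step was satisfied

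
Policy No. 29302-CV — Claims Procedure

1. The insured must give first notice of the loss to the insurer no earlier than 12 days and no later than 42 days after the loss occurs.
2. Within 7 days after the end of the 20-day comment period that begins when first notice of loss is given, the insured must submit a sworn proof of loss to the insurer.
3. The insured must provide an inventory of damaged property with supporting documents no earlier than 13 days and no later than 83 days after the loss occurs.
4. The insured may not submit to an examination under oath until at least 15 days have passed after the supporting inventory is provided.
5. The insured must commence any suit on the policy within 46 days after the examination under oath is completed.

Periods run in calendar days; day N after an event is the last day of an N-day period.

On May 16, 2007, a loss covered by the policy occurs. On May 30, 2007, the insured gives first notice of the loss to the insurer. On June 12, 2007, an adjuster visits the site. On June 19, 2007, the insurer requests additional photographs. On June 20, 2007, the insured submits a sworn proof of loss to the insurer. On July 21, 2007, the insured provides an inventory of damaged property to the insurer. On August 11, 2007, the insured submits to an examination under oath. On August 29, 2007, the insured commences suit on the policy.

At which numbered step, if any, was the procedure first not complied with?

(1) the permitted window runs from May 16, 2007 + 12 = May 28, 2007 to May 16, 2007 + 42 = June 27, 2007; May 30, 2007 falls inside that range.
(2) due by June 19, 2007 + 7 days = June 26, 2007; June 20, 2007 is within that limit.
(3) the permitted window runs from May 16, 2007 + 13 = May 29, 2007 to May 16, 2007 + 83 = August 7, 2007; done July 21, 2007, which is between those dates.
(4) permitted from July 21, 2007 + 15 days = August 5, 2007 onward; August 11, 2007 is on or after that date.
(5) due by August 11, 2007 + 46 days = September 26, 2007; August 29, 2007 is within that limit.

None — every step was satisfied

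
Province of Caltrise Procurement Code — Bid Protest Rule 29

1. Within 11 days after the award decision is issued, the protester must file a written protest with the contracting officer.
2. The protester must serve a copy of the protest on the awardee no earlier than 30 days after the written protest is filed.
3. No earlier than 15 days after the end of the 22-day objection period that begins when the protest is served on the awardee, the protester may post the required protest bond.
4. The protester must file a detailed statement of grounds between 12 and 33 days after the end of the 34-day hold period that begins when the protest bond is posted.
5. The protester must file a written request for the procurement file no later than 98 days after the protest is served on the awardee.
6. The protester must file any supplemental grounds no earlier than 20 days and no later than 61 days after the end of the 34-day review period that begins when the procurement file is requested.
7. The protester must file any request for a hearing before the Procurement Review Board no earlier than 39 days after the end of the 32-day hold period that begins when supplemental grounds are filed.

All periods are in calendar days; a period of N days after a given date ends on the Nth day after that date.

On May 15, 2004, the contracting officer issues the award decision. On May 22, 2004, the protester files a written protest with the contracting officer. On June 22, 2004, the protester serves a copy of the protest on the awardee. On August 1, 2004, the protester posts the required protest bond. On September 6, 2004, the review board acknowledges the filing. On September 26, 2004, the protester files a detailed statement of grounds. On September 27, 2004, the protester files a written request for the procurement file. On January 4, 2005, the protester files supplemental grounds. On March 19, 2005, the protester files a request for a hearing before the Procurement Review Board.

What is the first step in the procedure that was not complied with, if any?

Step 6

Step 1 — counting 11 days from May 15, 2004 (when the award decision is issued) gives a deadline of May 26, 2004; completed May 22, 2004, before the deadline.
Step 2 — must wait 30 days from May 22, 2004 (when the written protest is filed), so not before June 21, 2004; June 22, 2004 is on or after that date.
Step 3 — must wait 15 days from July 14, 2004 (end of the 22-day objection period, which began when the protest is served on the awardee on June 22, 2004), so not before July 29, 2004; done August 1, 2004, after the minimum wait.
Step 4 — 12 and 33 days from September 4, 2004 (end of the 34-day hold period, which began when the protest bond is posted on August 1, 2004) are September 16, 2004 and October 7, 2004 respectively; done September 26, 2004 — within the window.
Step 5 — counting 98 days from June 22, 2004 (when the protest is served on the awardee) gives a deadline of September 28, 2004; completed September 27, 2004, before the deadline.
Step 6 — 20 and 61 days from October 31, 2004 (end of the 34-day review period, which began when the procurement file is requested on September 27, 2004) are November 20, 2004 and December 31, 2004 respectively; done January 4, 2005 — 4 days after the window closed.
That is the first point of non-compliance.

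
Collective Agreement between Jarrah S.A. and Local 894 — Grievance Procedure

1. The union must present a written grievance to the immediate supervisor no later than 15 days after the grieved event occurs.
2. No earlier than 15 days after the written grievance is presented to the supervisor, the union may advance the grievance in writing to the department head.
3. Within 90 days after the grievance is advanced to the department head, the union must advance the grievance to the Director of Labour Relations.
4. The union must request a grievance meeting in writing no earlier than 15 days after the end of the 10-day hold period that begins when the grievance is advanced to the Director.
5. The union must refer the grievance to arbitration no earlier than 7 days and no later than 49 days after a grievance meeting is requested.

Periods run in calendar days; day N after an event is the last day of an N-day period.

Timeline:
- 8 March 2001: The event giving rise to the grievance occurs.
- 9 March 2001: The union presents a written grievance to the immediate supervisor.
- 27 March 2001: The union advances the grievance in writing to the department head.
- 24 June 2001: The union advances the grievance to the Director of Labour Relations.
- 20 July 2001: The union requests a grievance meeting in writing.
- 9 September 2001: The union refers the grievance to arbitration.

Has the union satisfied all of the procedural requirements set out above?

Step 1 — counting 15 days from 8 March 2001 (when the grieved event occurs) gives a deadline of 23 March 2001; done 9 March 2001 — timely.
Step 2 — must wait 15 days from 9 March 2001 (when the written grievance is presented to the supervisor), so not before 24 March 2001; done 27 March 2001, after the minimum wait.
Step 3 — counting 90 days from 27 March 2001 (when the grievance is advanced to the department head) gives a deadline of 25 June 2001; done 24 June 2001 — timely.
Step 4 — must wait 15 days from 4 July 2001 (end of the 10-day hold period, which began when the grievance is advanced to the Director on 24 June 2001), so not before 19 July 2001; done 20 July 2001 — permitted.
Step 5 — 7 and 49 days from 20 July 2001 (when a grievance meeting is requested) are 27 July 2001 and 7 September 2001 respectively; 9 September 2001 is 2 days past the end of the window.
The analysis stops there.

No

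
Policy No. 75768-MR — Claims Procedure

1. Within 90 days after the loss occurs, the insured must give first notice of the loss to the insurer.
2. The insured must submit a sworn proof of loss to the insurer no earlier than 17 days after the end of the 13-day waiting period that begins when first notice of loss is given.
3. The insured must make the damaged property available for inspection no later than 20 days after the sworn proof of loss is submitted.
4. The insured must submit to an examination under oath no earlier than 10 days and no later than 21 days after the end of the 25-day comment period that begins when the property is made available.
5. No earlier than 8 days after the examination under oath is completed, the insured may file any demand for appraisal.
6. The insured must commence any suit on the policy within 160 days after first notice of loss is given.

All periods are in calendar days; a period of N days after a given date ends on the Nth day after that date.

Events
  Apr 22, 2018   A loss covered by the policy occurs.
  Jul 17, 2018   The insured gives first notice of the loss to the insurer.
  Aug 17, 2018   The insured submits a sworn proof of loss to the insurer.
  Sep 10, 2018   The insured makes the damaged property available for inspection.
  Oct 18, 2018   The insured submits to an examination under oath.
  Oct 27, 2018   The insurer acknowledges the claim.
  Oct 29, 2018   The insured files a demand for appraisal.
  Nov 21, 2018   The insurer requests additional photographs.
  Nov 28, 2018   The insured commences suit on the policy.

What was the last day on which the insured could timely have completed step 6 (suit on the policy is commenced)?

Dec 24, 2018

Step 6 runs from Jul 17, 2018, when first notice of loss is given. 160 days after Jul 17, 2018 is Dec 24, 2018.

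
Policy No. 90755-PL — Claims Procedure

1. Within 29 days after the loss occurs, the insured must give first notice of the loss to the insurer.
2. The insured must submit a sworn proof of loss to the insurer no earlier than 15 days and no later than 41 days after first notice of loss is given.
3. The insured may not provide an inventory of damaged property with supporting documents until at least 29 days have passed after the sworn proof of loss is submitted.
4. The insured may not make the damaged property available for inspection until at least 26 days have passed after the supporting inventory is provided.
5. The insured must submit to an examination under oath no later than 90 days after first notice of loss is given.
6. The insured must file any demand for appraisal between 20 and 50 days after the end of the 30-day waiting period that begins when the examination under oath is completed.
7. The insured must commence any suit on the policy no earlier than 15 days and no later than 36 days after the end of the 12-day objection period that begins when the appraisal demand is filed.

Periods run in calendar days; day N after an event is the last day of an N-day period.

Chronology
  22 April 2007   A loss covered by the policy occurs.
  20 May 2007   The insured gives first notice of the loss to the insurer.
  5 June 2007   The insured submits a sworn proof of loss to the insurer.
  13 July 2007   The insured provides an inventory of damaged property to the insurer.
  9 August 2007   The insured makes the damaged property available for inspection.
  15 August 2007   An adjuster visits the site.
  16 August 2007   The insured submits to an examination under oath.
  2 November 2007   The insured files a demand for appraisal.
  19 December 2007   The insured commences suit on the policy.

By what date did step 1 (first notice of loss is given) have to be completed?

21 May 2007

Step 1 runs from 22 April 2007, when the loss occurs. 29 days after 22 April 2007 is 21 May 2007.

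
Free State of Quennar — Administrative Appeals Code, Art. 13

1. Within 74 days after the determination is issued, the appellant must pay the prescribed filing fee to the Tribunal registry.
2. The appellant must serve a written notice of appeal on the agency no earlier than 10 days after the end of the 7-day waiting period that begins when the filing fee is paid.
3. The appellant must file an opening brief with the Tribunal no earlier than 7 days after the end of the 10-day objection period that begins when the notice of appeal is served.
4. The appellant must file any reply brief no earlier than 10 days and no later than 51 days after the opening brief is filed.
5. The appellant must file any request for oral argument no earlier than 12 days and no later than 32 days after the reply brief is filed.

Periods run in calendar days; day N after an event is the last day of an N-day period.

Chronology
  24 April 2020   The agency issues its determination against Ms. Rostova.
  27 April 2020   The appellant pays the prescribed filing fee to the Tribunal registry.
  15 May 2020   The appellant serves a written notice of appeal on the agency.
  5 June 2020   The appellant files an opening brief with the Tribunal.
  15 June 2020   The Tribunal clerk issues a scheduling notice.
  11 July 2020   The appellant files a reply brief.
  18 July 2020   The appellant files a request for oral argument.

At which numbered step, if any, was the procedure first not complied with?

Step 1: 74 days after 24 April 2020 (when the determination is issued) is 7 July 2020; done 27 April 2020 — timely.
Step 2: the earliest permitted date is 10 days after 4 May 2020 (end of the 7-day waiting period, which began when the filing fee is paid on 27 April 2020), i.e. 14 May 2020; done 15 May 2020, after the minimum wait.
Step 3: the earliest permitted date is 7 days after 25 May 2020 (end of the 10-day objection period, which began when the notice of appeal is served on 15 May 2020), i.e. 1 June 2020; done 5 June 2020 — permitted.
Step 4: the window is 10–51 days after 5 June 2020 (when the opening brief is filed), so 15 June 2020 through 26 July 2020; done 11 July 2020 — within the window.
Step 5: the window is 12–32 days after 11 July 2020 (when the reply brief is filed), so 23 July 2020 through 12 August 2020; 18 July 2020 is 5 days too early.

Step 5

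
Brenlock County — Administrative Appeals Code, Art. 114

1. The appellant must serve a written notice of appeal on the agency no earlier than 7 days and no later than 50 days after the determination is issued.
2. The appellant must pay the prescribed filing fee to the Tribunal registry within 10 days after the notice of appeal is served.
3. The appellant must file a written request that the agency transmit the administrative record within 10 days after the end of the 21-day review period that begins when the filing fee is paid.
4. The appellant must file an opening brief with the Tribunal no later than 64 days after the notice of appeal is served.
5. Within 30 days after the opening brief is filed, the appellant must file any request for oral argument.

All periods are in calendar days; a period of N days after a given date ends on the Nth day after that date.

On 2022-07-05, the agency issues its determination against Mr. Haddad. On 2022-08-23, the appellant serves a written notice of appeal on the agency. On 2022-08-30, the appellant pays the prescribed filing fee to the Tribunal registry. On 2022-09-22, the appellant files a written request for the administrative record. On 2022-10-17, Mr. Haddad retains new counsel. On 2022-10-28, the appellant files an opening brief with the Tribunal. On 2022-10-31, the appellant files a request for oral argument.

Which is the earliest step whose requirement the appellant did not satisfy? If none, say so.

Step 4

Step 1: the window is 7–50 days after 2022-07-05 (when the determination is issued), so 2022-07-12 through 2022-08-24; 2022-08-23 falls inside that range.
Step 2: 10 days after 2022-08-23 (when the notice of appeal is served) is 2022-09-02; done 2022-08-30 — timely.
Step 3: 10 days after 2022-09-20 (end of the 21-day review period, which began when the filing fee is paid on 2022-08-30) is 2022-09-30; completed 2022-09-22, before the deadline.
Step 4: 64 days after 2022-08-23 (when the notice of appeal is served) is 2022-10-26; done 2022-10-28 — 2 days late.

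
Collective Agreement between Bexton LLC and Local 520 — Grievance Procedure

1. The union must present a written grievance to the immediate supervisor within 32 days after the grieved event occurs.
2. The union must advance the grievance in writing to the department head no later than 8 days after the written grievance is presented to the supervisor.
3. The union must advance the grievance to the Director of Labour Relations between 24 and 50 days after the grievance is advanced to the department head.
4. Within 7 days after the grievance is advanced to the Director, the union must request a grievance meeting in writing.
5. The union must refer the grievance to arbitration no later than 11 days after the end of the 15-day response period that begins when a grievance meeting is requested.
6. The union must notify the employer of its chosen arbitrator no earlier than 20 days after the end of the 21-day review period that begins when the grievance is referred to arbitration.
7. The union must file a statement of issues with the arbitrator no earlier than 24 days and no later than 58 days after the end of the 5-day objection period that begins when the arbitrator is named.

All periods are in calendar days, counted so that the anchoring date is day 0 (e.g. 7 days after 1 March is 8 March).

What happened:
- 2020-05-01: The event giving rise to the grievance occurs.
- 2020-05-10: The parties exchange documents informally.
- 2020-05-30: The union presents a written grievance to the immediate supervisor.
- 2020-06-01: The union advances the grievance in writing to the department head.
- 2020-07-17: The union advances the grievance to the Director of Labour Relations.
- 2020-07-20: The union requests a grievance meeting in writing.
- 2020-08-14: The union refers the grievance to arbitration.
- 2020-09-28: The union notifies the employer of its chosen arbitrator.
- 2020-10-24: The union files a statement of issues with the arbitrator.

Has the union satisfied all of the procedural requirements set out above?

No

Step 1 — counting 32 days from 2020-05-01 (when the grieved event occurs) gives a deadline of 2020-06-02; done 2020-05-30 — timely.
Step 2 — counting 8 days from 2020-05-30 (when the written grievance is presented to the supervisor) gives a deadline of 2020-06-07; done 2020-06-01 — timely.
Step 3 — 24 and 50 days from 2020-06-01 (when the grievance is advanced to the department head) are 2020-06-25 and 2020-07-21 respectively; done 2020-07-17 — within the window.
Step 4 — counting 7 days from 2020-07-17 (when the grievance is advanced to the Director) gives a deadline of 2020-07-24; completed 2020-07-20, before the deadline.
Step 5 — counting 11 days from 2020-08-04 (end of the 15-day response period, which began when a grievance meeting is requested on 2020-07-20) gives a deadline of 2020-08-15; done 2020-08-14 — timely.
Step 6 — must wait 20 days from 2020-09-04 (end of the 21-day review period, which began when the grievance is referred to arbitration on 2020-08-14), so not before 2020-09-24; done 2020-09-28 — permitted.
Step 7 — 24 and 58 days from 2020-10-03 (end of the 5-day objection period, which began when the arbitrator is named on 2020-09-28) are 2020-10-27 and 2020-11-30 respectively; 2020-10-24 is 3 days too early.
The analysis stops there.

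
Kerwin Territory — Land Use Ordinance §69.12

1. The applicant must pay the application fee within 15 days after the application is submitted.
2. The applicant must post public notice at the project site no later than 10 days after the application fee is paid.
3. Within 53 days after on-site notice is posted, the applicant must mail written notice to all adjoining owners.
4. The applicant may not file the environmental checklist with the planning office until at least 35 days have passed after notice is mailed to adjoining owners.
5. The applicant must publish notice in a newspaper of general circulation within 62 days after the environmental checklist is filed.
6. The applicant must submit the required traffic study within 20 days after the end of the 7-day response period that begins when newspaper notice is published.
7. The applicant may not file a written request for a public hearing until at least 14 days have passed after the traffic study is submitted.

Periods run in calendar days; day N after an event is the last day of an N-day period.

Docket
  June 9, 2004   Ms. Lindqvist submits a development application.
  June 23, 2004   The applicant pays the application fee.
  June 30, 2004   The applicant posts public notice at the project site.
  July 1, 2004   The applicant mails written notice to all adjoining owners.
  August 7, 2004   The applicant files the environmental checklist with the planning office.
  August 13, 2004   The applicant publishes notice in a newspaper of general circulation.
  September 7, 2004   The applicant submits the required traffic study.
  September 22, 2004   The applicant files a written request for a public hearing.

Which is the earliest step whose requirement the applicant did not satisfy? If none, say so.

(1) due by June 9, 2004 + 15 days = June 24, 2004; completed June 23, 2004, before the deadline.
(2) due by June 23, 2004 + 10 days = July 3, 2004; completed June 30, 2004, before the deadline.
(3) due by June 30, 2004 + 53 days = August 22, 2004; July 1, 2004 is within that limit.
(4) permitted from July 1, 2004 + 35 days = August 5, 2004 onward; done August 7, 2004, after the minimum wait.
(5) due by August 7, 2004 + 62 days = October 8, 2004; done August 13, 2004 — timely.
(6) due by August 20, 2004 + 20 days = September 9, 2004; September 7, 2004 is within that limit.
(7) permitted from September 7, 2004 + 14 days = September 21, 2004 onward; done September 22, 2004 — permitted.

None — every step was satisfied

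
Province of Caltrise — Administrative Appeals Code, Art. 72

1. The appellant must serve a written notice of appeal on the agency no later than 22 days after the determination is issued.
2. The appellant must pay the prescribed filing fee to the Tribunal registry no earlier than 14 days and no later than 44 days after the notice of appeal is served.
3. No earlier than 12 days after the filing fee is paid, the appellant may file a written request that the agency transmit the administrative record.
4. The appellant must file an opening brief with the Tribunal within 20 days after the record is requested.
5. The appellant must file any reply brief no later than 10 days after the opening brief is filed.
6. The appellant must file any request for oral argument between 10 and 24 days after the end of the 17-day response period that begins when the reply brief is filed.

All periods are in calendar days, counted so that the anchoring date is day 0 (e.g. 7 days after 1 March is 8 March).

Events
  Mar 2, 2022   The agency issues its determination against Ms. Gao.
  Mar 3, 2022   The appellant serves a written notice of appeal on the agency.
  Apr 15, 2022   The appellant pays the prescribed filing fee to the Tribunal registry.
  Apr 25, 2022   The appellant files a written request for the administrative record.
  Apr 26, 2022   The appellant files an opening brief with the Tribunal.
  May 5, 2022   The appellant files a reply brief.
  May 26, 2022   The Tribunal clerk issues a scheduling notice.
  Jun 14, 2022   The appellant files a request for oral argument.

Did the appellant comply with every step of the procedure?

No

Step 1 — counting 22 days from Mar 2, 2022 (when the determination is issued) gives a deadline of Mar 24, 2022; Mar 3, 2022 is within that limit.
Step 2 — 14 and 44 days from Mar 3, 2022 (when the notice of appeal is served) are Mar 17, 2022 and Apr 16, 2022 respectively; Apr 15, 2022 falls inside that range.
Step 3 — must wait 12 days from Apr 15, 2022 (when the filing fee is paid), so not before Apr 27, 2022; acted on Apr 25, 2022, 2 days prematurely.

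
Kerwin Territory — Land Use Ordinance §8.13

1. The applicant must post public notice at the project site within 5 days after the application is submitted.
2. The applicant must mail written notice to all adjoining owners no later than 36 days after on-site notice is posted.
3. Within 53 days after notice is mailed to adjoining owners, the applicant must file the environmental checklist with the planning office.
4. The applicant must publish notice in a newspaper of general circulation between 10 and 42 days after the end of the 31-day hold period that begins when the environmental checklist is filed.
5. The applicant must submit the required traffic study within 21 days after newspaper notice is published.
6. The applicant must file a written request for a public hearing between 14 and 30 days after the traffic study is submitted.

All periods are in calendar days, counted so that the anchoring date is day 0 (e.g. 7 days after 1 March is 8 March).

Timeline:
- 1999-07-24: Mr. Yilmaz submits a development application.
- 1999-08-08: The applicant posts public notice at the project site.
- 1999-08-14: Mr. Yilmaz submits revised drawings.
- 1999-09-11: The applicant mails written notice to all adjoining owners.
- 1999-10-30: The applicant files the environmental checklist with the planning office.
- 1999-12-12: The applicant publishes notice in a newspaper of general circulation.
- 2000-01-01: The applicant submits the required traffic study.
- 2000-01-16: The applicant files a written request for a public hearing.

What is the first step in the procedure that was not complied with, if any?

Step 1

(1) due by 1999-07-24 + 5 days = 1999-07-29; done 1999-08-08 — 10 days late.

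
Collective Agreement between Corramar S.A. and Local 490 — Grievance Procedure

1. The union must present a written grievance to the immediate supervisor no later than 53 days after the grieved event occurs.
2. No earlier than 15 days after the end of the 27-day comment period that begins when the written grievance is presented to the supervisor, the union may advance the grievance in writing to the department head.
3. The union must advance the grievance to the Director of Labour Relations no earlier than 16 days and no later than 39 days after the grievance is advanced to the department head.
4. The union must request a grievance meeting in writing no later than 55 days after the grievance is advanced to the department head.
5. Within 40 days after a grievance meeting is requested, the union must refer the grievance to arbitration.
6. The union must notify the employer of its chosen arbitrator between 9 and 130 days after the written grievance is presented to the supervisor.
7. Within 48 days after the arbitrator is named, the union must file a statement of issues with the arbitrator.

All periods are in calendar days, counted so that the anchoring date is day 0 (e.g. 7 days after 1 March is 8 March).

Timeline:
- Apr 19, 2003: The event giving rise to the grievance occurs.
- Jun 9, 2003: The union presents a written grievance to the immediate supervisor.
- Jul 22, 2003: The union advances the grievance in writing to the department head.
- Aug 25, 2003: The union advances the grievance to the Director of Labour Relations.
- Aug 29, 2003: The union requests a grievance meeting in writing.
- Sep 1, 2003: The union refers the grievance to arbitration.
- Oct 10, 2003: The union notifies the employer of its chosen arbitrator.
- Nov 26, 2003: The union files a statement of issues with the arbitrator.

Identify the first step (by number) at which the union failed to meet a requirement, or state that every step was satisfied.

Step 1 — counting 53 days from Apr 19, 2003 (when the grieved event occurs) gives a deadline of Jun 11, 2003; completed Jun 9, 2003, before the deadline.
Step 2 — must wait 15 days from Jul 6, 2003 (end of the 27-day comment period, which began when the written grievance is presented to the supervisor on Jun 9, 2003), so not before Jul 21, 2003; Jul 22, 2003 is on or after that date.
Step 3 — 16 and 39 days from Jul 22, 2003 (when the grievance is advanced to the department head) are Aug 7, 2003 and Aug 30, 2003 respectively; done Aug 25, 2003 — within the window.
Step 4 — counting 55 days from Jul 22, 2003 (when the grievance is advanced to the department head) gives a deadline of Sep 15, 2003; Aug 29, 2003 is within that limit.
Step 5 — counting 40 days from Aug 29, 2003 (when a grievance meeting is requested) gives a deadline of Oct 8, 2003; completed Sep 1, 2003, before the deadline.
Step 6 — 9 and 130 days from Jun 9, 2003 (when the written grievance is presented to the supervisor) are Jun 18, 2003 and Oct 17, 2003 respectively; done Oct 10, 2003, which is between those dates.
Step 7 — counting 48 days from Oct 10, 2003 (when the arbitrator is named) gives a deadline of Nov 27, 2003; done Nov 26, 2003 — timely.

None — every step was satisfied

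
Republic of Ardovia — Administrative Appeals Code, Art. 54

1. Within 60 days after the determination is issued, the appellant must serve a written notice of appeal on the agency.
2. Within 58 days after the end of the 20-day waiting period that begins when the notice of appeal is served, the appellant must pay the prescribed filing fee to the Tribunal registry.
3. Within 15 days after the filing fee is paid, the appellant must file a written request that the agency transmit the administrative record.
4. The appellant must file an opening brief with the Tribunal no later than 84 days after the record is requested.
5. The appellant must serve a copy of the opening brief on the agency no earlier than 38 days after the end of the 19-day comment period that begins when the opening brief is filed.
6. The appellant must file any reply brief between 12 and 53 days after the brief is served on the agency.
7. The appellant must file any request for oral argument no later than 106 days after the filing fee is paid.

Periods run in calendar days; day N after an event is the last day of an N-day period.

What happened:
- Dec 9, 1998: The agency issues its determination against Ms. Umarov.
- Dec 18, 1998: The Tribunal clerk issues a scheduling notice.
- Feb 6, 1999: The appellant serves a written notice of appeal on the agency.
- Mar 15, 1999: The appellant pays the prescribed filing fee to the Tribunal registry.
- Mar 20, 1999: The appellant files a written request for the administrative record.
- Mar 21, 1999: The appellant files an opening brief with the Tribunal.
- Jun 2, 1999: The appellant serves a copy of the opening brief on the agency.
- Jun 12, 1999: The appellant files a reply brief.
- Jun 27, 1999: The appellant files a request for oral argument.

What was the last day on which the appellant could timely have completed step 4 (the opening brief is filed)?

Jun 12, 1999

Step 4 runs from Mar 20, 1999, when the record is requested. 84 days after Mar 20, 1999 is Jun 12, 1999.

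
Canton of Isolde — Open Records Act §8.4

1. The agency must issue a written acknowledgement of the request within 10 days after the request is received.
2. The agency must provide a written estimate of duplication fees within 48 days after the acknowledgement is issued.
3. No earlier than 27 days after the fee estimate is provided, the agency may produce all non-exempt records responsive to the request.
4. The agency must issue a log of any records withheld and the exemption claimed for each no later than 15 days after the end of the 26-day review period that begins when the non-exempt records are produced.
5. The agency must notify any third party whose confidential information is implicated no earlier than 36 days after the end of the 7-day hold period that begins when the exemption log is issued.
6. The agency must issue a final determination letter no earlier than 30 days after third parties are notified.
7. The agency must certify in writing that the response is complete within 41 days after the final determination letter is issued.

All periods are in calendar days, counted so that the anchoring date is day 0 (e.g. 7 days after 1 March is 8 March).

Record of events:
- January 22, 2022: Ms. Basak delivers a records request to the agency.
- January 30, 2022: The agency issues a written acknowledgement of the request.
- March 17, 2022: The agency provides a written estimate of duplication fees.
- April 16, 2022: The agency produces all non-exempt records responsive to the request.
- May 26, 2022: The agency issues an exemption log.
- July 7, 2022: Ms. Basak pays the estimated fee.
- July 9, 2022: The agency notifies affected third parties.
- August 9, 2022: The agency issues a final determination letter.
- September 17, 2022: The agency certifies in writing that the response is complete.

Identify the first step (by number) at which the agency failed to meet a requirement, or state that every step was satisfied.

Step 1: 10 days after January 22, 2022 (when the request is received) is February 1, 2022; January 30, 2022 is within that limit.
Step 2: 48 days after January 30, 2022 (when the acknowledgement is issued) is March 19, 2022; completed March 17, 2022, before the deadline.
Step 3: the earliest permitted date is 27 days after March 17, 2022 (when the fee estimate is provided), i.e. April 13, 2022; done April 16, 2022, after the minimum wait.
Step 4: 15 days after May 12, 2022 (end of the 26-day review period, which began when the non-exempt records are produced on April 16, 2022) is May 27, 2022; May 26, 2022 is within that limit.
Step 5: the earliest permitted date is 36 days after June 2, 2022 (end of the 7-day hold period, which began when the exemption log is issued on May 26, 2022), i.e. July 8, 2022; July 9, 2022 is on or after that date.
Step 6: the earliest permitted date is 30 days after July 9, 2022 (when third parties are notified), i.e. August 8, 2022; done August 9, 2022 — permitted.
Step 7: 41 days after August 9, 2022 (when the final determination letter is issued) is September 19, 2022; September 17, 2022 is within that limit.

None — every step was satisfied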